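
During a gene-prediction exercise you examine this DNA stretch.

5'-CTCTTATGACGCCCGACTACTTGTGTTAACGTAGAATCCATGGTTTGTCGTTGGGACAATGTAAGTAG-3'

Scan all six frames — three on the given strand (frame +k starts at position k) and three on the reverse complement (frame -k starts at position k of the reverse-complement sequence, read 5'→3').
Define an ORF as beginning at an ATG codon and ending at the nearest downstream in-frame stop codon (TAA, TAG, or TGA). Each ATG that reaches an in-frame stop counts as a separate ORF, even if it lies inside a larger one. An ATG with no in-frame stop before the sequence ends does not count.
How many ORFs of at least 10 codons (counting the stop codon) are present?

0

Reverse complement (5'→3'): CTACTTACATTGTCCCAACGACAAACCATGGATTCTACGTTAACACAAGTAGTCGGGCGTCATAAGAG
Frame +1: CTC TTA TGA CGC CCG ACT ACT TGT GTT AAC GTA GAA TCC ATG GTT TGT CGT TGG GAC AAT GTA AGT — no ATG→stop ORF.
Frame +2: TCT TAT GAC GCC CGA CTA CTT GTG TTA ACG TAG AAT CCA TGG TTT GTC GTT GGG ACA ATG TAA GTA — ATG at 59, stop TAA at 62 → 6 nt.
Frame +3: CTT ATG ACG CCC GAC TAC TTG TGT TAA CGT AGA ATC CAT GGT TTG TCG TTG GGA CAA TGT AAG TAG — ATG at 6, stop TAA at 27 → 24 nt.
Frame -1: CTA CTT ACA TTG TCC CAA CGA CAA ACC ATG GAT TCT ACG TTA ACA CAA GTA GTC GGG CGT CAT AAG — no ATG→stop ORF.
Frame -2: TAC TTA CAT TGT CCC AAC GAC AAA CCA TGG ATT CTA CGT TAA CAC AAG TAG TCG GGC GTC ATA AGA — no ATG→stop ORF.
Frame -3: ACT TAC ATT GTC CCA ACG ACA AAC CAT GGA TTC TAC GTT AAC ACA AGT AGT CGG GCG TCA TAA GAG — no ATG→stop ORF.
No ORF reaches 10 codons. Count = 0.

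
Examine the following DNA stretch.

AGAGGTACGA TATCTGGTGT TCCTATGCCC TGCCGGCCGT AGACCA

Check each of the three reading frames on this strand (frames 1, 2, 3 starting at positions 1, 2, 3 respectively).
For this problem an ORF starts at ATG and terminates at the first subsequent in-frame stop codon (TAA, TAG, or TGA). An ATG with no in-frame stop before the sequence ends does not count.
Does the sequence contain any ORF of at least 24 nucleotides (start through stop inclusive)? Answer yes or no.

Frame 1: AGA GGT ACG ATA TCT GGT GTT CCT ATG CCC TGC CGG CCG TAG ACC — ATG at 25, stop TAG at 40 → 18 nt.
Frame 2: GAG GTA CGA TAT CTG GTG TTC CTA TGC CCT GCC GGC CGT AGA CCA — no ATG→stop ORF.
Frame 3: AGG TAC GAT ATC TGG TGT TCC TAT GCC CTG CCG GCC GTA GAC — no ATG→stop ORF.
Largest ORF found is 18 nucleotides < 24, so no.

no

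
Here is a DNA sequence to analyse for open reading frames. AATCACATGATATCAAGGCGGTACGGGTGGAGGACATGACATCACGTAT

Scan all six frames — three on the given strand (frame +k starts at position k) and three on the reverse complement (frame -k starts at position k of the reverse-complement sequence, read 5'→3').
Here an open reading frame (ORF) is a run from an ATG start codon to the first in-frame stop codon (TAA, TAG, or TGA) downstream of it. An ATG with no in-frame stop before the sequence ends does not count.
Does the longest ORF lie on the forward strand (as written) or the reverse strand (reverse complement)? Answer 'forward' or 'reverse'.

forward

Reverse complement (5'→3'): ATACGTGATGTCATGTCCTCCACCCGTACCGCCTTGATATCATGTGATT
Frame +1: AAT CAC ATG ATA TCA AGG CGG TAC GGG TGG AGG ACA TGA CAT CAC GTA — ATG at 7, stop TGA at 37 → 33 nt.
Frame +2: ATC ACA TGA TAT CAA GGC GGT ACG GGT GGA GGA CAT GAC ATC ACG TAT — no ATG→stop ORF.
Frame +3: TCA CAT GAT ATC AAG GCG GTA CGG GTG GAG GAC ATG ACA TCA CGT — no ATG→stop ORF.
Frame -1: ATA CGT GAT GTC ATG TCC TCC ACC CGT ACC GCC TTG ATA TCA TGT GAT — no ATG→stop ORF.
Frame -2: TAC GTG ATG TCA TGT CCT CCA CCC GTA CCG CCT TGA TAT CAT GTG ATT — ATG at 8, stop TGA at 35 → 30 nt.
Frame -3: ACG TGA TGT CAT GTC CTC CAC CCG TAC CGC CTT GAT ATC ATG TGA — ATG at 42, stop TGA at 45 → 6 nt.
Forward-strand max 33 nt; reverse-strand max 30 nt. The forward strand has the longer ORF.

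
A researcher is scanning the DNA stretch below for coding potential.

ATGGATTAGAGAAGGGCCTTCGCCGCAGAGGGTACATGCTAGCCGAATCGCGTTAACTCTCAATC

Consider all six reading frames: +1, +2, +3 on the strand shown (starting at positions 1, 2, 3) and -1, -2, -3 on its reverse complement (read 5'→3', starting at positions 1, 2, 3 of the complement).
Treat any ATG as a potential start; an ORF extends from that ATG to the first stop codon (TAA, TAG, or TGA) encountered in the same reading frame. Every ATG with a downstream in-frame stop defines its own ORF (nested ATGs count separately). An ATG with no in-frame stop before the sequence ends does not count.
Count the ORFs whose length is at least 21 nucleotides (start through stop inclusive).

Reverse complement (5'→3'): GATTGAGAGTTAACGCGATTCGGCTAGCATGTACCCTCTGCGGCGAAGGCCCTTCTCTAATCCAT
Frame +1: ATG GAT TAG AGA AGG GCC TTC GCC GCA GAG GGT ACA TGC TAG CCG AAT CGC GTT AAC TCT CAA — ATG at 1, stop TAG at 7 → 9 nt.
Frame +2: TGG ATT AGA GAA GGG CCT TCG CCG CAG AGG GTA CAT GCT AGC CGA ATC GCG TTA ACT CTC AAT — no ATG→stop ORF.
Frame +3: GGA TTA GAG AAG GGC CTT CGC CGC AGA GGG TAC ATG CTA GCC GAA TCG CGT TAA CTC TCA ATC — ATG at 36, stop TAA at 54 → 21 nt.
Frame -1: GAT TGA GAG TTA ACG CGA TTC GGC TAG CAT GTA CCC TCT GCG GCG AAG GCC CTT CTC TAA TCC — no ATG→stop ORF.
Frame -2: ATT GAG AGT TAA CGC GAT TCG GCT AGC ATG TAC CCT CTG CGG CGA AGG CCC TTC TCT AAT CCA — no ATG→stop ORF.
Frame -3: TTG AGA GTT AAC GCG ATT CGG CTA GCA TGT ACC CTC TGC GGC GAA GGC CCT TCT CTA ATC CAT — no ATG→stop ORF.
ORFs ≥ 21 nucleotides: frame +3 36–56 (21 nucleotides). Count = 1.

1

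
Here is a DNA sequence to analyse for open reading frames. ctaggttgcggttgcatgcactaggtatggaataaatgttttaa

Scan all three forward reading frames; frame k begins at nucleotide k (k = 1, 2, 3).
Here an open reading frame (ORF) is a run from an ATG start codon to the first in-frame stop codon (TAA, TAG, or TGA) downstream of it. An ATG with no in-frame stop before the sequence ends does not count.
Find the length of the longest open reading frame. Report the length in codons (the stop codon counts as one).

Frame 1: CTA GGT TGC GGT TGC ATG CAC TAG GTA TGG AAT AAA TGT TTT — ATG at 16, stop TAG at 22 → 9 nt.
Frame 2: TAG GTT GCG GTT GCA TGC ACT AGG TAT GGA ATA AAT GTT TTA — no ATG→stop ORF.
Frame 3: AGG TTG CGG TTG CAT GCA CTA GGT ATG GAA TAA ATG TTT TAA — ATG at 27, stop TAA at 33 → 9 nt; ATG at 36, stop TAA at 42 → 9 nt.
Longest: frame 1, positions 16–24, 9 nt = 3 codons = 2 aa. → 3 codons.

3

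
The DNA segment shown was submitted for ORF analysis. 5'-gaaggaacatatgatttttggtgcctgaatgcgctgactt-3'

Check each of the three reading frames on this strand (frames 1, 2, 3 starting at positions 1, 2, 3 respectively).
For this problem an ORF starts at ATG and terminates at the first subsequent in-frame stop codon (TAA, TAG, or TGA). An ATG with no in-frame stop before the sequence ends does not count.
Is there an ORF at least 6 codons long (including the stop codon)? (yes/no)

Frame 1: GAA GGA ACA TAT GAT TTT TGG TGC CTG AAT GCG CTG ACT — no ATG→stop ORF.
Frame 2: AAG GAA CAT ATG ATT TTT GGT GCC TGA ATG CGC TGA CTT — ATG at 11, stop TGA at 26 → 18 nt; ATG at 29, stop TGA at 35 → 9 nt.
Frame 3: AGG AAC ATA TGA TTT TTG GTG CCT GAA TGC GCT GAC — no ATG→stop ORF.
Frame 2 has an ORF of 6 codons (positions 11–28) ≥ 6, so yes.

yes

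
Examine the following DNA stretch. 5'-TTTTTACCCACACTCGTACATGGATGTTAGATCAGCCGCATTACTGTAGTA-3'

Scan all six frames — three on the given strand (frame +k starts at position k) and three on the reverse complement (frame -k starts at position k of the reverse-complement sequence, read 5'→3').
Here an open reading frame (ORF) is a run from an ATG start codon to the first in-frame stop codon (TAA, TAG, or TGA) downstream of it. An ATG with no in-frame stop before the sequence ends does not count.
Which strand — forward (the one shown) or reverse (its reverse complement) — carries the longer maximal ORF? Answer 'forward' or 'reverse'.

Reverse complement (5'→3'): TACTACAGTAATGCGGCTGATCTAACATCCATGTACGAGTGTGGGTAAAAA
Frame +1: TTT TTA CCC ACA CTC GTA CAT GGA TGT TAG ATC AGC CGC ATT ACT GTA GTA — no ATG→stop ORF.
Frame +2: TTT TAC CCA CAC TCG TAC ATG GAT GTT AGA TCA GCC GCA TTA CTG TAG — ATG at 20, stop TAG at 47 → 30 nt.
Frame +3: TTT ACC CAC ACT CGT ACA TGG ATG TTA GAT CAG CCG CAT TAC TGT AGT — no ATG→stop ORF.
Frame -1: TAC TAC AGT AAT GCG GCT GAT CTA ACA TCC ATG TAC GAG TGT GGG TAA AAA — ATG at 31, stop TAA at 46 → 18 nt.
Frame -2: ACT ACA GTA ATG CGG CTG ATC TAA CAT CCA TGT ACG AGT GTG GGT AAA — ATG at 11, stop TAA at 23 → 15 nt.
Frame -3: CTA CAG TAA TGC GGC TGA TCT AAC ATC CAT GTA CGA GTG TGG GTA AAA — no ATG→stop ORF.
Forward-strand max 30 nt; reverse-strand max 18 nt. The forward strand has the longer ORF.

forward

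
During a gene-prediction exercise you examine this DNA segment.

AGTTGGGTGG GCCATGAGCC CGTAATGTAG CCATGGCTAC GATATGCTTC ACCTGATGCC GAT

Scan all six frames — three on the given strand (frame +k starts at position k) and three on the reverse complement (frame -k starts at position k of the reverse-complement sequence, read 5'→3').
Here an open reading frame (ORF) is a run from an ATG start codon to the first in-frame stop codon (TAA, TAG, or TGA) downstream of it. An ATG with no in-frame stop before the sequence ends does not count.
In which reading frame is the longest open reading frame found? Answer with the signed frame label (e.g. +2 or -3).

+3

Reverse complement (5'→3'): ATCGGCATCAGGTGAAGCATATCGTAGCCATGGCTACATTACGGGCTCATGGCCCACCCAACT
Frame +1: AGT TGG GTG GGC CAT GAG CCC GTA ATG TAG CCA TGG CTA CGA TAT GCT TCA CCT GAT GCC GAT — ATG at 25, stop TAG at 28 → 6 nt.
Frame +2: GTT GGG TGG GCC ATG AGC CCG TAA TGT AGC CAT GGC TAC GAT ATG CTT CAC CTG ATG CCG — ATG at 14, stop TAA at 23 → 12 nt.
Frame +3: TTG GGT GGG CCA TGA GCC CGT AAT GTA GCC ATG GCT ACG ATA TGC TTC ACC TGA TGC CGA — ATG at 33, stop TGA at 54 → 24 nt.
Frame -1: ATC GGC ATC AGG TGA AGC ATA TCG TAG CCA TGG CTA CAT TAC GGG CTC ATG GCC CAC CCA ACT — no ATG→stop ORF.
Frame -2: TCG GCA TCA GGT GAA GCA TAT CGT AGC CAT GGC TAC ATT ACG GGC TCA TGG CCC ACC CAA — no ATG→stop ORF.
Frame -3: CGG CAT CAG GTG AAG CAT ATC GTA GCC ATG GCT ACA TTA CGG GCT CAT GGC CCA CCC AAC — no ATG→stop ORF.
Longest ORF is 24 nt in frame +3 (positions 33–56).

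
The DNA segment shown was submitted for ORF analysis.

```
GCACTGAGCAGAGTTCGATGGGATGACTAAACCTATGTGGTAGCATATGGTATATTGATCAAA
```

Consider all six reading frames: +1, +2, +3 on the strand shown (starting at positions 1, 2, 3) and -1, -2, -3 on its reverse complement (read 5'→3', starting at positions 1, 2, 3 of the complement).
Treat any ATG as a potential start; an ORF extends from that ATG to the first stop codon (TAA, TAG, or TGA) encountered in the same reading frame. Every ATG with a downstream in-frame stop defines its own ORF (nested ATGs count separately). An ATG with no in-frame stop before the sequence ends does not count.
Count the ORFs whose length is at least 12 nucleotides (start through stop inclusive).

Reverse complement (5'→3'): TTTGATCAATATACCATATGCTACCACATAGGTTTAGTCATCCCATCGAACTCTGCTCAGTGC
Frame +1: GCA CTG AGC AGA GTT CGA TGG GAT GAC TAA ACC TAT GTG GTA GCA TAT GGT ATA TTG ATC AAA — no ATG→stop ORF.
Frame +2: CAC TGA GCA GAG TTC GAT GGG ATG ACT AAA CCT ATG TGG TAG CAT ATG GTA TAT TGA TCA — ATG at 23, stop TAG at 41 → 21 nt; ATG at 35, stop TAG at 41 → 9 nt; ATG at 47, stop TGA at 56 → 12 nt.
Frame +3: ACT GAG CAG AGT TCG ATG GGA TGA CTA AAC CTA TGT GGT AGC ATA TGG TAT ATT GAT CAA — ATG at 18, stop TGA at 24 → 9 nt.
Frame -1: TTT GAT CAA TAT ACC ATA TGC TAC CAC ATA GGT TTA GTC ATC CCA TCG AAC TCT GCT CAG TGC — no ATG→stop ORF.
Frame -2: TTG ATC AAT ATA CCA TAT GCT ACC ACA TAG GTT TAG TCA TCC CAT CGA ACT CTG CTC AGT — no ATG→stop ORF.
Frame -3: TGA TCA ATA TAC CAT ATG CTA CCA CAT AGG TTT AGT CAT CCC ATC GAA CTC TGC TCA GTG — no ATG→stop ORF.
ORFs ≥ 12 nucleotides: frame +2 23–43 (21 nucleotides), frame +2 47–58 (12 nucleotides). Count = 2.

2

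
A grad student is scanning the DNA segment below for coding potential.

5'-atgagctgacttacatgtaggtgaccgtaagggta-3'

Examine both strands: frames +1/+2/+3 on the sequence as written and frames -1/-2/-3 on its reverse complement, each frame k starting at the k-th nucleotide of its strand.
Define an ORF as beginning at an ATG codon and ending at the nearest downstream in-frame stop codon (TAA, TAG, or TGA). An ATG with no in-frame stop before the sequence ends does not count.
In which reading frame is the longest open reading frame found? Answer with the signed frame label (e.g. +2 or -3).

Reverse complement (5'→3'): TACCCTTACGGTCACCTACATGTAAGTCAGCTCAT
Frame +1: ATG AGC TGA CTT ACA TGT AGG TGA CCG TAA GGG — ATG at 1, stop TGA at 7 → 9 nt.
Frame +2: TGA GCT GAC TTA CAT GTA GGT GAC CGT AAG GGT — no ATG→stop ORF.
Frame +3: GAG CTG ACT TAC ATG TAG GTG ACC GTA AGG GTA — ATG at 15, stop TAG at 18 → 6 nt.
Frame -1: TAC CCT TAC GGT CAC CTA CAT GTA AGT CAG CTC — no ATG→stop ORF.
Frame -2: ACC CTT ACG GTC ACC TAC ATG TAA GTC AGC TCA — ATG at 20, stop TAA at 23 → 6 nt.
Frame -3: CCC TTA CGG TCA CCT ACA TGT AAG TCA GCT CAT — no ATG→stop ORF.
Longest ORF is 9 nt in frame +1 (positions 1–9).

+1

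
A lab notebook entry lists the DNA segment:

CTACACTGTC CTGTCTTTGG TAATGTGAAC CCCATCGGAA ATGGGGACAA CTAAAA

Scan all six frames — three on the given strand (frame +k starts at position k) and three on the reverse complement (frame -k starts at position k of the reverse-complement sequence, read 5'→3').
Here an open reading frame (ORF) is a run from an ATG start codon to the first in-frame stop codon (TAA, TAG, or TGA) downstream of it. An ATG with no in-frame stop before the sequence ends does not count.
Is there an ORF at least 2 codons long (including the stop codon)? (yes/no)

yes

Reverse complement (5'→3'): TTTTAGTTGTCCCCATTTCCGATGGGGTTCACATTACCAAAGACAGGACAGTGTAG
Frame +1: CTA CAC TGT CCT GTC TTT GGT AAT GTG AAC CCC ATC GGA AAT GGG GAC AAC TAA — no ATG→stop ORF.
Frame +2: TAC ACT GTC CTG TCT TTG GTA ATG TGA ACC CCA TCG GAA ATG GGG ACA ACT AAA — ATG at 23, stop TGA at 26 → 6 nt.
Frame +3: ACA CTG TCC TGT CTT TGG TAA TGT GAA CCC CAT CGG AAA TGG GGA CAA CTA AAA — no ATG→stop ORF.
Frame -1: TTT TAG TTG TCC CCA TTT CCG ATG GGG TTC ACA TTA CCA AAG ACA GGA CAG TGT — no ATG→stop ORF.
Frame -2: TTT AGT TGT CCC CAT TTC CGA TGG GGT TCA CAT TAC CAA AGA CAG GAC AGT GTA — no ATG→stop ORF.
Frame -3: TTA GTT GTC CCC ATT TCC GAT GGG GTT CAC ATT ACC AAA GAC AGG ACA GTG TAG — no ATG→stop ORF.
Frame +2 has an ORF of 2 codons (positions 23–28) ≥ 2, so yes.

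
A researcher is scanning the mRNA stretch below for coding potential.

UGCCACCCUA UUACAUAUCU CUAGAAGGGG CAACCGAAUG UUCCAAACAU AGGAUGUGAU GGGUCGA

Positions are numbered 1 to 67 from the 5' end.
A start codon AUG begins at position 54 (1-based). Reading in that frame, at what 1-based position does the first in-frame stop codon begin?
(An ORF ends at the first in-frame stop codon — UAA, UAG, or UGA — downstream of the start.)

Codons from position 54: AUG (54–56), UGA (57–59).
UGA is a stop codon; it begins at position 57.

57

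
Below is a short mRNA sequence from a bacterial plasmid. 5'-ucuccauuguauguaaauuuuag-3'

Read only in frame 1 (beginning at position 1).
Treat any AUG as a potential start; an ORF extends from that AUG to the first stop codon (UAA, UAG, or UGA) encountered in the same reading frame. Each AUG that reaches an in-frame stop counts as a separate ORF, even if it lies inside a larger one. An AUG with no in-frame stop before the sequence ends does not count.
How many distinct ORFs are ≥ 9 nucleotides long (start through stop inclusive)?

Frame 1: UCU CCA UUG UAU GUA AAU UUU — no AUG→stop ORF.
No ORF reaches 9 nucleotides. Count = 0.

0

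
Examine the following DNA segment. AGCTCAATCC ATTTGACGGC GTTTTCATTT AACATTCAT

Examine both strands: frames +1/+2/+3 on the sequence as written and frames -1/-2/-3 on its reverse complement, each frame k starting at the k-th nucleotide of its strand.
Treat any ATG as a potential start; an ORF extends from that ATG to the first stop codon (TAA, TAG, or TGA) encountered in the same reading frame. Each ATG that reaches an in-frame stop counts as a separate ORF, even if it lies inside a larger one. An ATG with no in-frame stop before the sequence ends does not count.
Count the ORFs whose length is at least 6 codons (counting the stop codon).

Reverse complement (5'→3'): ATGAATGTTAAATGAAAACGCCGTCAAATGGATTGAGCT
Frame +1: AGC TCA ATC CAT TTG ACG GCG TTT TCA TTT AAC ATT CAT — no ATG→stop ORF.
Frame +2: GCT CAA TCC ATT TGA CGG CGT TTT CAT TTA ACA TTC — no ATG→stop ORF.
Frame +3: CTC AAT CCA TTT GAC GGC GTT TTC ATT TAA CAT TCA — no ATG→stop ORF.
Frame -1: ATG AAT GTT AAA TGA AAA CGC CGT CAA ATG GAT TGA GCT — ATG at 1, stop TGA at 13 → 15 nt; ATG at 28, stop TGA at 34 → 9 nt.
Frame -2: TGA ATG TTA AAT GAA AAC GCC GTC AAA TGG ATT GAG — no ATG→stop ORF.
Frame -3: GAA TGT TAA ATG AAA ACG CCG TCA AAT GGA TTG AGC — no ATG→stop ORF.
No ORF reaches 6 codons. Count = 0.

0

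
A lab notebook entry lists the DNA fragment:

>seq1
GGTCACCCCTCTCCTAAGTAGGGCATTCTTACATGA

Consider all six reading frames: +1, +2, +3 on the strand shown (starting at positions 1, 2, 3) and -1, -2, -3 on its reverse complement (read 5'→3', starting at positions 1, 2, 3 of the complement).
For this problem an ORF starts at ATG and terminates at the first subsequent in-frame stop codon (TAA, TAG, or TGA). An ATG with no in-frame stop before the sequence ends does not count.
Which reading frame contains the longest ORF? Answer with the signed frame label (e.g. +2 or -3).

Reverse complement (5'→3'): TCATGTAAGAATGCCCTACTTAGGAGAGGGGTGACC
Frame +1: GGT CAC CCC TCT CCT AAG TAG GGC ATT CTT ACA TGA — no ATG→stop ORF.
Frame +2: GTC ACC CCT CTC CTA AGT AGG GCA TTC TTA CAT — no ATG→stop ORF.
Frame +3: TCA CCC CTC TCC TAA GTA GGG CAT TCT TAC ATG — no ATG→stop ORF.
Frame -1: TCA TGT AAG AAT GCC CTA CTT AGG AGA GGG GTG ACC — no ATG→stop ORF.
Frame -2: CAT GTA AGA ATG CCC TAC TTA GGA GAG GGG TGA — ATG at 11, stop TGA at 32 → 24 nt.
Frame -3: ATG TAA GAA TGC CCT ACT TAG GAG AGG GGT GAC — ATG at 3, stop TAA at 6 → 6 nt.
Longest ORF is 24 nt in frame -2 (positions 11–34).

-2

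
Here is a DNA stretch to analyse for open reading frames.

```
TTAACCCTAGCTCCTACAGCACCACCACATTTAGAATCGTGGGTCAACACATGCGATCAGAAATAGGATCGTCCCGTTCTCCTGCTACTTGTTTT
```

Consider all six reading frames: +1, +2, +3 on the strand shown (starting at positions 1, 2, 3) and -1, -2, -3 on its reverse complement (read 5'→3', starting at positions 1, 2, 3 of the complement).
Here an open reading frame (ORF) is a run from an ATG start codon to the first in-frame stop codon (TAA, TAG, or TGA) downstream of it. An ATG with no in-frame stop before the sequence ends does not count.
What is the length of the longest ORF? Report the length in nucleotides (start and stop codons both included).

Reverse complement (5'→3'): AAAACAAGTAGCAGGAGAACGGGACGATCCTATTTCTGATCGCATGTGTTGACCCACGATTCTAAATGTGGTGGTGCTGTAGGAGCTAGGGTTAA
Frame +1: TTA ACC CTA GCT CCT ACA GCA CCA CCA CAT TTA GAA TCG TGG GTC AAC ACA TGC GAT CAG AAA TAG GAT CGT CCC GTT CTC CTG CTA CTT GTT — no ATG→stop ORF.
Frame +2: TAA CCC TAG CTC CTA CAG CAC CAC CAC ATT TAG AAT CGT GGG TCA ACA CAT GCG ATC AGA AAT AGG ATC GTC CCG TTC TCC TGC TAC TTG TTT — no ATG→stop ORF.
Frame +3: AAC CCT AGC TCC TAC AGC ACC ACC ACA TTT AGA ATC GTG GGT CAA CAC ATG CGA TCA GAA ATA GGA TCG TCC CGT TCT CCT GCT ACT TGT TTT — no ATG→stop ORF.
Frame -1: AAA ACA AGT AGC AGG AGA ACG GGA CGA TCC TAT TTC TGA TCG CAT GTG TTG ACC CAC GAT TCT AAA TGT GGT GGT GCT GTA GGA GCT AGG GTT — no ATG→stop ORF.
Frame -2: AAA CAA GTA GCA GGA GAA CGG GAC GAT CCT ATT TCT GAT CGC ATG TGT TGA CCC ACG ATT CTA AAT GTG GTG GTG CTG TAG GAG CTA GGG TTA — ATG at 44, stop TGA at 50 → 9 nt.
Frame -3: AAC AAG TAG CAG GAG AAC GGG ACG ATC CTA TTT CTG ATC GCA TGT GTT GAC CCA CGA TTC TAA ATG TGG TGG TGC TGT AGG AGC TAG GGT TAA — ATG at 66, stop TAG at 87 → 24 nt.
Longest: frame -3, positions 66–89, 24 nt = 8 codons = 7 aa. → 24 nucleotides.

24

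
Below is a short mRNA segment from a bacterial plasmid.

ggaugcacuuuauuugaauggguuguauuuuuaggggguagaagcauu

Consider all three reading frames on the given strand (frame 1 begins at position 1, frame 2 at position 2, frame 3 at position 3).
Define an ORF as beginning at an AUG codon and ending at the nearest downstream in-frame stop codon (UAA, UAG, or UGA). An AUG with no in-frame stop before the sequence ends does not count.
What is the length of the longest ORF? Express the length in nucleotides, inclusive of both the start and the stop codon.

24

Frame 1: GGA UGC ACU UUA UUU GAA UGG GUU GUA UUU UUA GGG GGU AGA AGC AUU — no AUG→stop ORF.
Frame 2: GAU GCA CUU UAU UUG AAU GGG UUG UAU UUU UAG GGG GUA GAA GCA — no AUG→stop ORF.
Frame 3: AUG CAC UUU AUU UGA AUG GGU UGU AUU UUU AGG GGG UAG AAG CAU — AUG at 3, stop UGA at 15 → 15 nt; AUG at 18, stop UAG at 39 → 24 nt.
Longest: frame 3, positions 18–41, 24 nt = 8 codons = 7 aa. → 24 nucleotides.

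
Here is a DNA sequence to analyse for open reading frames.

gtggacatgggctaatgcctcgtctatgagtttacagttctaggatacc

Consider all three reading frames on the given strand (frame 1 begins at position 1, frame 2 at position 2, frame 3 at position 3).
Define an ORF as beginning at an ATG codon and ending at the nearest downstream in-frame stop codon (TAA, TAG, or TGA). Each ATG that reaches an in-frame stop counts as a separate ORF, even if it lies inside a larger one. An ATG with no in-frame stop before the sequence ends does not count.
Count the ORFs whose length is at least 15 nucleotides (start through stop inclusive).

Frame 1: GTG GAC ATG GGC TAA TGC CTC GTC TAT GAG TTT ACA GTT CTA GGA TAC — ATG at 7, stop TAA at 13 → 9 nt.
Frame 2: TGG ACA TGG GCT AAT GCC TCG TCT ATG AGT TTA CAG TTC TAG GAT ACC — ATG at 26, stop TAG at 41 → 18 nt.
Frame 3: GGA CAT GGG CTA ATG CCT CGT CTA TGA GTT TAC AGT TCT AGG ATA — ATG at 15, stop TGA at 27 → 15 nt.
ORFs ≥ 15 nucleotides: frame 2 26–43 (18 nucleotides), frame 3 15–29 (15 nucleotides). Count = 2.

2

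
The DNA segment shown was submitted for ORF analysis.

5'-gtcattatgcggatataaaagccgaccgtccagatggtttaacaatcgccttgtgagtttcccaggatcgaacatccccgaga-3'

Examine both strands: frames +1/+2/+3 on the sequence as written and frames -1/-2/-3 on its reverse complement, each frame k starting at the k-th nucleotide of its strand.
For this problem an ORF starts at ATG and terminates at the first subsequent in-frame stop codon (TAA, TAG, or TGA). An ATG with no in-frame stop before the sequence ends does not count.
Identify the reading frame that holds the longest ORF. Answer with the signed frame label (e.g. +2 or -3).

Reverse complement (5'→3'): TCTCGGGGATGTTCGATCCTGGGAAACTCACAAGGCGATTGTTAAACCATCTGGACGGTCGGCTTTTATATCCGCATAATGAC
Frame +1: GTC ATT ATG CGG ATA TAA AAG CCG ACC GTC CAG ATG GTT TAA CAA TCG CCT TGT GAG TTT CCC AGG ATC GAA CAT CCC CGA — ATG at 7, stop TAA at 16 → 12 nt; ATG at 34, stop TAA at 40 → 9 nt.
Frame +2: TCA TTA TGC GGA TAT AAA AGC CGA CCG TCC AGA TGG TTT AAC AAT CGC CTT GTG AGT TTC CCA GGA TCG AAC ATC CCC GAG — no ATG→stop ORF.
Frame +3: CAT TAT GCG GAT ATA AAA GCC GAC CGT CCA GAT GGT TTA ACA ATC GCC TTG TGA GTT TCC CAG GAT CGA ACA TCC CCG AGA — no ATG→stop ORF.
Frame -1: TCT CGG GGA TGT TCG ATC CTG GGA AAC TCA CAA GGC GAT TGT TAA ACC ATC TGG ACG GTC GGC TTT TAT ATC CGC ATA ATG — no ATG→stop ORF.
Frame -2: CTC GGG GAT GTT CGA TCC TGG GAA ACT CAC AAG GCG ATT GTT AAA CCA TCT GGA CGG TCG GCT TTT ATA TCC GCA TAA TGA — no ATG→stop ORF.
Frame -3: TCG GGG ATG TTC GAT CCT GGG AAA CTC ACA AGG CGA TTG TTA AAC CAT CTG GAC GGT CGG CTT TTA TAT CCG CAT AAT GAC — no ATG→stop ORF.
Longest ORF is 12 nt in frame +1 (positions 7–18).

+1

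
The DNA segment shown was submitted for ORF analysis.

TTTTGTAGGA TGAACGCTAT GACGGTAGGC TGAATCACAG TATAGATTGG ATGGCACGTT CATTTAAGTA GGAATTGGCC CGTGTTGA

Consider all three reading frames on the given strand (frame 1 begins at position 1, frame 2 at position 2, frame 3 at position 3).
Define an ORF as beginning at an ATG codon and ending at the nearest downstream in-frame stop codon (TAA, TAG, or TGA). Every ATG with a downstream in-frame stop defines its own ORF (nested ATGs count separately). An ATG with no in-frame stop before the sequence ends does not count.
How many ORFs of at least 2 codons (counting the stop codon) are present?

3

Frame 1: TTT TGT AGG ATG AAC GCT ATG ACG GTA GGC TGA ATC ACA GTA TAG ATT GGA TGG CAC GTT CAT TTA AGT AGG AAT TGG CCC GTG TTG — ATG at 10, stop TGA at 31 → 24 nt; ATG at 19, stop TGA at 31 → 15 nt.
Frame 2: TTT GTA GGA TGA ACG CTA TGA CGG TAG GCT GAA TCA CAG TAT AGA TTG GAT GGC ACG TTC ATT TAA GTA GGA ATT GGC CCG TGT TGA — no ATG→stop ORF.
Frame 3: TTG TAG GAT GAA CGC TAT GAC GGT AGG CTG AAT CAC AGT ATA GAT TGG ATG GCA CGT TCA TTT AAG TAG GAA TTG GCC CGT GTT — ATG at 51, stop TAG at 69 → 21 nt.
ORFs ≥ 2 codons: frame 1 10–33 (8 codons), frame 1 19–33 (5 codons), frame 3 51–71 (7 codons). Count = 3.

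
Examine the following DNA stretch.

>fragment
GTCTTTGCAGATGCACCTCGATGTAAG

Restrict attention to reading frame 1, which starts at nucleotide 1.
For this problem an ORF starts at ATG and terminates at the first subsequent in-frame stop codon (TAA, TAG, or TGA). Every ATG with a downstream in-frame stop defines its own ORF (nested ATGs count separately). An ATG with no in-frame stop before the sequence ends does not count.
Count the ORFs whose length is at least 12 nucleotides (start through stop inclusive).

Frame 1: GTC TTT GCA GAT GCA CCT CGA TGT AAG — no ATG→stop ORF.
No ORF reaches 12 nucleotides. Count = 0.

0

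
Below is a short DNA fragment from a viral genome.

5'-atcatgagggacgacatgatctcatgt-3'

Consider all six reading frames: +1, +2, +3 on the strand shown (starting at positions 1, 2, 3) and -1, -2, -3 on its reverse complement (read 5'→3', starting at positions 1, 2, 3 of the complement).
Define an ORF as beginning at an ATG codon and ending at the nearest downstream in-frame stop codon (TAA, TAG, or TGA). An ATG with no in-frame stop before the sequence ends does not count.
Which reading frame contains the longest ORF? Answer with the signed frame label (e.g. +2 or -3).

Reverse complement (5'→3'): ACATGAGATCATGTCGTCCCTCATGAT
Frame +1: ATC ATG AGG GAC GAC ATG ATC TCA TGT — no ATG→stop ORF.
Frame +2: TCA TGA GGG ACG ACA TGA TCT CAT — no ATG→stop ORF.
Frame +3: CAT GAG GGA CGA CAT GAT CTC ATG — no ATG→stop ORF.
Frame -1: ACA TGA GAT CAT GTC GTC CCT CAT GAT — no ATG→stop ORF.
Frame -2: CAT GAG ATC ATG TCG TCC CTC ATG — no ATG→stop ORF.
Frame -3: ATG AGA TCA TGT CGT CCC TCA TGA — ATG at 3, stop TGA at 24 → 24 nt.
Longest ORF is 24 nt in frame -3 (positions 3–26).

-3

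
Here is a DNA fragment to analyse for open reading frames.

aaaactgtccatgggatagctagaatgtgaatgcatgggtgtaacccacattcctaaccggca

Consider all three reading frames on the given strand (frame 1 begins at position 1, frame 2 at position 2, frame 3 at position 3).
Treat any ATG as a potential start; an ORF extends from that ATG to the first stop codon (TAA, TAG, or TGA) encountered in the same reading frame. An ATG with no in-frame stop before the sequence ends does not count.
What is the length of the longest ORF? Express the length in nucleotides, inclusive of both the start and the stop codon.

Frame 1: AAA ACT GTC CAT GGG ATA GCT AGA ATG TGA ATG CAT GGG TGT AAC CCA CAT TCC TAA CCG GCA — ATG at 25, stop TGA at 28 → 6 nt; ATG at 31, stop TAA at 55 → 27 nt.
Frame 2: AAA CTG TCC ATG GGA TAG CTA GAA TGT GAA TGC ATG GGT GTA ACC CAC ATT CCT AAC CGG — ATG at 11, stop TAG at 17 → 9 nt.
Frame 3: AAC TGT CCA TGG GAT AGC TAG AAT GTG AAT GCA TGG GTG TAA CCC ACA TTC CTA ACC GGC — no ATG→stop ORF.
Longest: frame 1, positions 31–57, 27 nt = 9 codons = 8 aa. → 27 nucleotides.

27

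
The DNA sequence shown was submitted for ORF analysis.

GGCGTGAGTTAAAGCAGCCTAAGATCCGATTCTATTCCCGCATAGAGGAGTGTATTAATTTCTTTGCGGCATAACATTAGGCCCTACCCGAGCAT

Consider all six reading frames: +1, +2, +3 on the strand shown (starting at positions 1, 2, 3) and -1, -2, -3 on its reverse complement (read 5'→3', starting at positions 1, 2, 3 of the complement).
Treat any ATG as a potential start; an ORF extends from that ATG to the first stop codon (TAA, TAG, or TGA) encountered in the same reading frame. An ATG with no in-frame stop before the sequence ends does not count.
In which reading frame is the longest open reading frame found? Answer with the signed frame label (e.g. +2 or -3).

Reverse complement (5'→3'): ATGCTCGGGTAGGGCCTAATGTTATGCCGCAAAGAAATTAATACACTCCTCTATGCGGGAATAGAATCGGATCTTAGGCTGCTTTAACTCACGCC
Frame +1: GGC GTG AGT TAA AGC AGC CTA AGA TCC GAT TCT ATT CCC GCA TAG AGG AGT GTA TTA ATT TCT TTG CGG CAT AAC ATT AGG CCC TAC CCG AGC — no ATG→stop ORF.
Frame +2: GCG TGA GTT AAA GCA GCC TAA GAT CCG ATT CTA TTC CCG CAT AGA GGA GTG TAT TAA TTT CTT TGC GGC ATA ACA TTA GGC CCT ACC CGA GCA — no ATG→stop ORF.
Frame +3: CGT GAG TTA AAG CAG CCT AAG ATC CGA TTC TAT TCC CGC ATA GAG GAG TGT ATT AAT TTC TTT GCG GCA TAA CAT TAG GCC CTA CCC GAG CAT — no ATG→stop ORF.
Frame -1: ATG CTC GGG TAG GGC CTA ATG TTA TGC CGC AAA GAA ATT AAT ACA CTC CTC TAT GCG GGA ATA GAA TCG GAT CTT AGG CTG CTT TAA CTC ACG — ATG at 1, stop TAG at 10 → 12 nt; ATG at 19, stop TAA at 85 → 69 nt.
Frame -2: TGC TCG GGT AGG GCC TAA TGT TAT GCC GCA AAG AAA TTA ATA CAC TCC TCT ATG CGG GAA TAG AAT CGG ATC TTA GGC TGC TTT AAC TCA CGC — ATG at 53, stop TAG at 62 → 12 nt.
Frame -3: GCT CGG GTA GGG CCT AAT GTT ATG CCG CAA AGA AAT TAA TAC ACT CCT CTA TGC GGG AAT AGA ATC GGA TCT TAG GCT GCT TTA ACT CAC GCC — ATG at 24, stop TAA at 39 → 18 nt.
Longest ORF is 69 nt in frame -1 (positions 19–87).

-1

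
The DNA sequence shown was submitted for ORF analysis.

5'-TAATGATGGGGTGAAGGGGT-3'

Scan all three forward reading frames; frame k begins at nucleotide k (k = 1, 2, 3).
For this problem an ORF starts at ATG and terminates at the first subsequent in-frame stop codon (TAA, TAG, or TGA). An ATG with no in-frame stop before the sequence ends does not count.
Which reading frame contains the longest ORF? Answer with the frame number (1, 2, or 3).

3

Frame 1: TAA TGA TGG GGT GAA GGG — no ATG→stop ORF.
Frame 2: AAT GAT GGG GTG AAG GGG — no ATG→stop ORF.
Frame 3: ATG ATG GGG TGA AGG GGT — ATG at 3, stop TGA at 12 → 12 nt; ATG at 6, stop TGA at 12 → 9 nt.
Longest ORF is 12 nt in frame 3 (positions 3–14).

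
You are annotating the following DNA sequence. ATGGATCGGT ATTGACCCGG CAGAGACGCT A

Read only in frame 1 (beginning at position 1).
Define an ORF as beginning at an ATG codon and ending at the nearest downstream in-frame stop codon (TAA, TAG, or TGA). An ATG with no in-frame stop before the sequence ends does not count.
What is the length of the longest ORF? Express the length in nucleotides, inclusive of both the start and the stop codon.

15

Frame 1: ATG GAT CGG TAT TGA CCC GGC AGA GAC GCT — ATG at 1, stop TGA at 13 → 15 nt.
Longest: frame 1, positions 1–15, 15 nt = 5 codons = 4 aa. → 15 nucleotides.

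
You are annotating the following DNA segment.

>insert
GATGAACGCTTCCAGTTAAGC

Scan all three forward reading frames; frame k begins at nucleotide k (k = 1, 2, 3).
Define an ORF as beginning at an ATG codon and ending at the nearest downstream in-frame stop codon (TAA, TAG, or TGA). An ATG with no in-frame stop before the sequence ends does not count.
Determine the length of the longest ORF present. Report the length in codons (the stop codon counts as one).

Frame 1: GAT GAA CGC TTC CAG TTA AGC — no ATG→stop ORF.
Frame 2: ATG AAC GCT TCC AGT TAA — ATG at 2, stop TAA at 17 → 18 nt.
Frame 3: TGA ACG CTT CCA GTT AAG — no ATG→stop ORF.
Longest: frame 2, positions 2–19, 18 nt = 6 codons = 5 aa. → 6 codons.

6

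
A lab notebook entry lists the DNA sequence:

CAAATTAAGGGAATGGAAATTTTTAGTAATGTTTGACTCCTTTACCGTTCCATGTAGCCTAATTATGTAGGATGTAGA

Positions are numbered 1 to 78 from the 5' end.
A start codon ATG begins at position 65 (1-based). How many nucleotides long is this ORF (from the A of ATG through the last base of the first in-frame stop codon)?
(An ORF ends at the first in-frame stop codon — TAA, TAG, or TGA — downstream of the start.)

Codons from position 65: ATG (65–67), TAG (68–70).
TAG is the first in-frame stop; ORF spans 65–70, 6 nucleotides.

6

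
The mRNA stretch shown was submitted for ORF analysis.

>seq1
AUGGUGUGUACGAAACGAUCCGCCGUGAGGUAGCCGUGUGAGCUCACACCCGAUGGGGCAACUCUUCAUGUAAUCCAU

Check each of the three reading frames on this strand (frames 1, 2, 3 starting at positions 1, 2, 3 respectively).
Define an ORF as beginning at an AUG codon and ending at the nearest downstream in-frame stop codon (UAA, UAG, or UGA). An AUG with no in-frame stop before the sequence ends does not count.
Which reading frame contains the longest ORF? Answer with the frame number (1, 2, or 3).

1

Frame 1: AUG GUG UGU ACG AAA CGA UCC GCC GUG AGG UAG CCG UGU GAG CUC ACA CCC GAU GGG GCA ACU CUU CAU GUA AUC CAU — AUG at 1, stop UAG at 31 → 33 nt.
Frame 2: UGG UGU GUA CGA AAC GAU CCG CCG UGA GGU AGC CGU GUG AGC UCA CAC CCG AUG GGG CAA CUC UUC AUG UAA UCC — AUG at 53, stop UAA at 71 → 21 nt; AUG at 68, stop UAA at 71 → 6 nt.
Frame 3: GGU GUG UAC GAA ACG AUC CGC CGU GAG GUA GCC GUG UGA GCU CAC ACC CGA UGG GGC AAC UCU UCA UGU AAU CCA — no AUG→stop ORF.
Longest ORF is 33 nt in frame 1 (positions 1–33).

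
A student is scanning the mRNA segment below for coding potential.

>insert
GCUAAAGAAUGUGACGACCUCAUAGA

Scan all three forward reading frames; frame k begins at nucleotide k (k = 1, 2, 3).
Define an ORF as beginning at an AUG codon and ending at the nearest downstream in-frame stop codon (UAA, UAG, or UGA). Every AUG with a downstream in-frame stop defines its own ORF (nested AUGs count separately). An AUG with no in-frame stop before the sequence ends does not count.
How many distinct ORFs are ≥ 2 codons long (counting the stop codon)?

1

Frame 1: GCU AAA GAA UGU GAC GAC CUC AUA — no AUG→stop ORF.
Frame 2: CUA AAG AAU GUG ACG ACC UCA UAG — no AUG→stop ORF.
Frame 3: UAA AGA AUG UGA CGA CCU CAU AGA — AUG at 9, stop UGA at 12 → 6 nt.
ORFs ≥ 2 codons: frame 3 9–14 (2 codons). Count = 1.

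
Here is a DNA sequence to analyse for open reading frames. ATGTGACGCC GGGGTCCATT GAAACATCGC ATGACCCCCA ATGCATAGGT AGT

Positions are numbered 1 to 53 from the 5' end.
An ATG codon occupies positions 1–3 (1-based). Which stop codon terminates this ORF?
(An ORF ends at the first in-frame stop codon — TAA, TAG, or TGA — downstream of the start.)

TGA

Codons from position 1: ATG (1–3), TGA (4–6).
The first in-frame stop codon is TGA.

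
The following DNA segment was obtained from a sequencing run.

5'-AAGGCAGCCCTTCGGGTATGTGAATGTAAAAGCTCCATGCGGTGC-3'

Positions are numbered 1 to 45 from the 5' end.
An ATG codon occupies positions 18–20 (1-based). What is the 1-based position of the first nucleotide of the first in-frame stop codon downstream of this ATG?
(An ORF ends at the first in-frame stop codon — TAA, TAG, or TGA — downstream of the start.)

21

Codons from position 18: ATG (18–20), TGA (21–23).
TGA is a stop codon; it begins at position 21.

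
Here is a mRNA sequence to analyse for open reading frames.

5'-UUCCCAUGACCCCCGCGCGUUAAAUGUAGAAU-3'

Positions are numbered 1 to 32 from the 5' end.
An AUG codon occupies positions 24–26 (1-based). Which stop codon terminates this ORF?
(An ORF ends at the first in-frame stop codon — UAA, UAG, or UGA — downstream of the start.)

Codons from position 24: AUG (24–26), UAG (27–29).
The first in-frame stop codon is UAG.

UAG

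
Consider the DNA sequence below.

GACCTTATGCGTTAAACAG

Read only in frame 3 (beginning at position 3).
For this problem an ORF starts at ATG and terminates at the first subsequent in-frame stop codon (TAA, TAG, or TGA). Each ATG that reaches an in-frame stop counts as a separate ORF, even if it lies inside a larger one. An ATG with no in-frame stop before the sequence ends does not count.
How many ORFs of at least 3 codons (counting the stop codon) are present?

Frame 3: CCT TAT GCG TTA AAC — no ATG→stop ORF.
No ORF reaches 3 codons. Count = 0.

0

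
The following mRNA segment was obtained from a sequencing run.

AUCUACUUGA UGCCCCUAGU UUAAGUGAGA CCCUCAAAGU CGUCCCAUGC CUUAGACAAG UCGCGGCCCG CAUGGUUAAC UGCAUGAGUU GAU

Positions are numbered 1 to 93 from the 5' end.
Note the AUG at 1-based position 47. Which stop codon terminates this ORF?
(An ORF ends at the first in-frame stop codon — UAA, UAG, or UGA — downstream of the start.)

Codons from position 47: AUG (47–49), CCU (50–52), UAG (53–55).
The first in-frame stop codon is UAG.

UAG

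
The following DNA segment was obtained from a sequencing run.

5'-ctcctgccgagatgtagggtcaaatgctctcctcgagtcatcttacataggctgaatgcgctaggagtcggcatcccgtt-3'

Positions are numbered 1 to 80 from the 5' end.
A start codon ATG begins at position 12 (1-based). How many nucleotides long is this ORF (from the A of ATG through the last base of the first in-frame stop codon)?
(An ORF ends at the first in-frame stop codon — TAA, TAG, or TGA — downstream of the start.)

6

Codons from position 12: ATG (12–14), TAG (15–17).
TAG is the first in-frame stop; ORF spans 12–17, 6 nucleotides.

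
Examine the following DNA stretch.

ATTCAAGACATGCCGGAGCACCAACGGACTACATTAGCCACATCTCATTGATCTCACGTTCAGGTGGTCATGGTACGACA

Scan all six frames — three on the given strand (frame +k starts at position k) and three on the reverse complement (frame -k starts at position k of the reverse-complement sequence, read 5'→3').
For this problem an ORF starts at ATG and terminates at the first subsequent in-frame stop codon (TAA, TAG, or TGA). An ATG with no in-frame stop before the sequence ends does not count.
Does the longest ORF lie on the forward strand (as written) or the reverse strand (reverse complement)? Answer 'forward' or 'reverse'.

forward

Reverse complement (5'→3'): TGTCGTACCATGACCACCTGAACGTGAGATCAATGAGATGTGGCTAATGTAGTCCGTTGGTGCTCCGGCATGTCTTGAAT
Frame +1: ATT CAA GAC ATG CCG GAG CAC CAA CGG ACT ACA TTA GCC ACA TCT CAT TGA TCT CAC GTT CAG GTG GTC ATG GTA CGA — ATG at 10, stop TGA at 49 → 42 nt.
Frame +2: TTC AAG ACA TGC CGG AGC ACC AAC GGA CTA CAT TAG CCA CAT CTC ATT GAT CTC ACG TTC AGG TGG TCA TGG TAC GAC — no ATG→stop ORF.
Frame +3: TCA AGA CAT GCC GGA GCA CCA ACG GAC TAC ATT AGC CAC ATC TCA TTG ATC TCA CGT TCA GGT GGT CAT GGT ACG ACA — no ATG→stop ORF.
Frame -1: TGT CGT ACC ATG ACC ACC TGA ACG TGA GAT CAA TGA GAT GTG GCT AAT GTA GTC CGT TGG TGC TCC GGC ATG TCT TGA — ATG at 10, stop TGA at 19 → 12 nt; ATG at 70, stop TGA at 76 → 9 nt.
Frame -2: GTC GTA CCA TGA CCA CCT GAA CGT GAG ATC AAT GAG ATG TGG CTA ATG TAG TCC GTT GGT GCT CCG GCA TGT CTT GAA — ATG at 38, stop TAG at 50 → 15 nt; ATG at 47, stop TAG at 50 → 6 nt.
Frame -3: TCG TAC CAT GAC CAC CTG AAC GTG AGA TCA ATG AGA TGT GGC TAA TGT AGT CCG TTG GTG CTC CGG CAT GTC TTG AAT — ATG at 33, stop TAA at 45 → 15 nt.
Forward-strand max 42 nt; reverse-strand max 15 nt. The forward strand has the longer ORF.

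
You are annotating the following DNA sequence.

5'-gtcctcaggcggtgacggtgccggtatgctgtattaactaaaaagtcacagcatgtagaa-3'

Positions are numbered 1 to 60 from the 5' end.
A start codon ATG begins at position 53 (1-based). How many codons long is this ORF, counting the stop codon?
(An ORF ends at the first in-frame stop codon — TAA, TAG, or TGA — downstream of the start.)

2

Codons from position 53: ATG (53–55), TAG (56–58).
TAG is the first in-frame stop; that's 2 codons including the stop.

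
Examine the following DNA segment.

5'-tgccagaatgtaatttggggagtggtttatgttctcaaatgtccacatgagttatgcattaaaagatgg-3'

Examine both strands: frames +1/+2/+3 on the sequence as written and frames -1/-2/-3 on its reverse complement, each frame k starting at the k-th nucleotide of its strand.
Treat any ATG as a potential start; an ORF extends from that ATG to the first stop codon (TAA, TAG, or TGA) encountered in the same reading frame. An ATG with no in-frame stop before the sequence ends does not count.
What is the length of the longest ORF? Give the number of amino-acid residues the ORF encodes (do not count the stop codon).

Reverse complement (5'→3'): CCATCTTTTAATGCATAACTCATGTGGACATTTGAGAACATAAACCACTCCCCAAATTACATTCTGGCA
Frame +1: TGC CAG AAT GTA ATT TGG GGA GTG GTT TAT GTT CTC AAA TGT CCA CAT GAG TTA TGC ATT AAA AGA TGG — no ATG→stop ORF.
Frame +2: GCC AGA ATG TAA TTT GGG GAG TGG TTT ATG TTC TCA AAT GTC CAC ATG AGT TAT GCA TTA AAA GAT — ATG at 8, stop TAA at 11 → 6 nt.
Frame +3: CCA GAA TGT AAT TTG GGG AGT GGT TTA TGT TCT CAA ATG TCC ACA TGA GTT ATG CAT TAA AAG ATG — ATG at 39, stop TGA at 48 → 12 nt; ATG at 54, stop TAA at 60 → 9 nt.
Frame -1: CCA TCT TTT AAT GCA TAA CTC ATG TGG ACA TTT GAG AAC ATA AAC CAC TCC CCA AAT TAC ATT CTG GCA — no ATG→stop ORF.
Frame -2: CAT CTT TTA ATG CAT AAC TCA TGT GGA CAT TTG AGA ACA TAA ACC ACT CCC CAA ATT ACA TTC TGG — ATG at 11, stop TAA at 41 → 33 nt.
Frame -3: ATC TTT TAA TGC ATA ACT CAT GTG GAC ATT TGA GAA CAT AAA CCA CTC CCC AAA TTA CAT TCT GGC — no ATG→stop ORF.
Longest: frame -2, positions 11–43, 33 nt = 11 codons = 10 aa. → 10 amino acids.

10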